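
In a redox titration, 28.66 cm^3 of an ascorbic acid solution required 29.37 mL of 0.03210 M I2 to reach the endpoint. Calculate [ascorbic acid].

n(I2) = 0.03210 x 0.02937 = 0.0009428 mol.
From the balanced equation, 1 mol I2 reacts with 1 mol ascorbic acid, so n(ascorbic acid) = 0.0009428 x 1/1 = 0.0009428 mol.
[ascorbic acid] = 0.0009428 / 0.02866 L = 0.0329 M.

0.0329 M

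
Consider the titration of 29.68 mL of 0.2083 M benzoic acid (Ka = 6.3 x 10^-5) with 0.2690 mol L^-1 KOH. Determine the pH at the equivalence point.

n(C6H5COOH) = 0.2083 x 0.02968 = 0.006182 mol; V(KOH) at equivalence = 0.006182/0.2690 = 0.02298 L.
At equivalence all the acid is converted to C6H5COO-; total volume = 0.02968 + 0.02298 = 0.05266 L, so [C6H5COO-] = 0.006182/0.05266 = 0.1174 M.
Kb = Kw/Ka = 1.0e-14 / 6.3 x 10^-5 = 1.59e-10.
[OH^-] = sqrt(Kb x [C6H5COO-]) = sqrt(1.59e-10 x 0.1174) = 4.32e-6 M.
pOH = 5.36, so pH = 14.00 - 5.36 = 8.64.

8.64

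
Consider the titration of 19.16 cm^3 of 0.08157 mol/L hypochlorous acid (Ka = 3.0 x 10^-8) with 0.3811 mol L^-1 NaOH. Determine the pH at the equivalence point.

10.18

n(HClO) = 0.08157 x 0.01916 = 0.001563 mol; V(NaOH) at equivalence = 0.001563/0.3811 = 0.004101 L.
At equivalence all the acid is converted to ClO-; total volume = 0.01916 + 0.004101 = 0.02326 L, so [ClO-] = 0.001563/0.02326 = 0.06719 M.
Kb = Kw/Ka = 1.0e-14 / 3.0 x 10^-8 = 3.33e-7.
[OH^-] = sqrt(Kb x [ClO-]) = sqrt(3.33e-7 x 0.06719) = 0.000150 M.
pOH = 3.82, so pH = 14.00 - 3.82 = 10.18.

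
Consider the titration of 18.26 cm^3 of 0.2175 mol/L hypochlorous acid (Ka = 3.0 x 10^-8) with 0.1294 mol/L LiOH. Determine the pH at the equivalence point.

10.22

n(HClO) = 0.2175 x 0.01826 = 0.003972 mol; V(LiOH) at equivalence = 0.003972/0.1294 = 0.03069 L.
At equivalence all the acid is converted to ClO-; total volume = 0.01826 + 0.03069 = 0.04895 L, so [ClO-] = 0.003972/0.04895 = 0.08113 M.
Kb = Kw/Ka = 1.0e-14 / 3.0 x 10^-8 = 3.33e-7.
[OH^-] = sqrt(Kb x [ClO-]) = sqrt(3.33e-7 x 0.08113) = 0.000164 M.
pOH = 3.78, so pH = 14.00 - 3.78 = 10.22.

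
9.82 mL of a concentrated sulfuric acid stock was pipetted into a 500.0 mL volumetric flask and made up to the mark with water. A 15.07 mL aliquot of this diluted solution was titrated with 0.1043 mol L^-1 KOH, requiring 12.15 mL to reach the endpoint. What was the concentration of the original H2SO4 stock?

n(KOH) = 0.1043 x 0.01215 = 0.001267 mol.
n(H2SO4) in the aliquot = 0.001267 x 1/2 = 0.0006336 mol.
[diluted H2SO4] = 0.0006336 / 0.01507 = 0.04205 M.
Dilution factor = 500.0/9.820 = 50.92, so [stock] = 0.04205 x 50.92 = 2.14 M.

2.14 M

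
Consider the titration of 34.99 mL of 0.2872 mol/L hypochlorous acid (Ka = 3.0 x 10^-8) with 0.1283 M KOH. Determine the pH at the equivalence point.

n(HClO) = 0.2872 x 0.03499 = 0.01005 mol; V(KOH) at equivalence = 0.01005/0.1283 = 0.07833 L.
At equivalence all the acid is converted to ClO-; total volume = 0.03499 + 0.07833 = 0.1133 L, so [ClO-] = 0.01005/0.1133 = 0.08868 M.
Kb = Kw/Ka = 1.0e-14 / 3.0 x 10^-8 = 3.33e-7.
[OH^-] = sqrt(Kb x [ClO-]) = sqrt(3.33e-7 x 0.08868) = 0.000172 M.
pOH = 3.76, so pH = 14.00 - 3.76 = 10.24.

10.24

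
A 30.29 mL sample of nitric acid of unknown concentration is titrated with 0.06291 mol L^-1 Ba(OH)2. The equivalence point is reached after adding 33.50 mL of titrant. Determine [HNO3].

n(Ba(OH)2) delivered = 0.06291 x 0.03350 = 0.002107 mol.
The reaction is 2 HNO3 + 1 Ba(OH)2, so n(HNO3) = 0.002107 x 2/1 = 0.004215 mol.
[HNO3] = 0.004215 mol / 0.03029 L = 0.139 M.

0.139 M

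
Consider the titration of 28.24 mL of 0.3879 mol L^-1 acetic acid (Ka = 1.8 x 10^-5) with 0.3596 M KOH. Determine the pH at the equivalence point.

9.01

n(CH3COOH) = 0.3879 x 0.02824 = 0.01095 mol; V(KOH) at equivalence = 0.01095/0.3596 = 0.03046 L.
At equivalence all the acid is converted to CH3COO-; total volume = 0.02824 + 0.03046 = 0.05870 L, so [CH3COO-] = 0.01095/0.05870 = 0.1866 M.
Kb = Kw/Ka = 1.0e-14 / 1.8 x 10^-5 = 5.56e-10.
[OH^-] = sqrt(Kb x [CH3COO-]) = sqrt(5.56e-10 x 0.1866) = 1.02e-5 M.
pOH = 4.99, so pH = 14.00 - 4.99 = 9.01.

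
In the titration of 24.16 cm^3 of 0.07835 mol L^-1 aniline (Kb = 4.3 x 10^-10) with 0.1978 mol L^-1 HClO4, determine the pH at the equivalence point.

2.94

n(C6H5NH2) = 0.07835 x 0.02416 = 0.001893 mol; V(HClO4) at equivalence = 0.001893/0.1978 = 0.009570 L.
At equivalence the base is fully converted to C6H5NH3+; total volume = 0.03373 L, so [C6H5NH3+] = 0.001893/0.03373 = 0.05612 M.
Ka(C6H5NH3+) = Kw/Kb = 1.0e-14 / 4.3 x 10^-10 = 2.33e-5.
[H^+] = sqrt(Ka x [C6H5NH3+]) = sqrt(2.33e-5 x 0.05612) = 0.00114 M.
pH = -log(0.00114) = 2.94.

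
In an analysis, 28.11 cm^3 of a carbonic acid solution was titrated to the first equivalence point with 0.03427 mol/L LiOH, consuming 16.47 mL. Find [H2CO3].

n(LiOH) = 0.03427 x 0.01647 = 0.0005644 mol.
At the first equivalence point, 1 mol OH^- react per mol H2CO3, so n(H2CO3) = 0.0005644 / 1 = 0.0005644 mol.
[H2CO3] = 0.0005644 / 0.02811 L = 0.0201 M.

0.0201 M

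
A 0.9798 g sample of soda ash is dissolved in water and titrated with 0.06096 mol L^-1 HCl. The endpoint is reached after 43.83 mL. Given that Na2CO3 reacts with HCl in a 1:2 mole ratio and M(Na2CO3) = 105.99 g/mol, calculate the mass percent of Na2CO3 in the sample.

n(HCl) = 0.06096 x 0.04383 = 0.002672 mol.
n(Na2CO3) = 0.002672 / 2 = 0.001336 mol.
mass of Na2CO3 = 0.001336 x 105.99 = 0.1416 g.
% purity = 0.1416 / 0.9798 x 100 = 14.5%.

14.5%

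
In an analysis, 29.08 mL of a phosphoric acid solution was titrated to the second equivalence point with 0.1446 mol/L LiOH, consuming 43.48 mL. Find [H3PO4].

0.108 M

n(LiOH) = 0.1446 x 0.04348 = 0.006287 mol.
At the second equivalence point, 2 mol OH^- react per mol H3PO4, so n(H3PO4) = 0.006287 / 2 = 0.003144 mol.
[H3PO4] = 0.003144 / 0.02908 L = 0.108 M.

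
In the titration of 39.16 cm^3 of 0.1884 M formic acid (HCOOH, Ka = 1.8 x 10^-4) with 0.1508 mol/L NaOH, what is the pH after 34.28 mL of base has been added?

4.11

Initial n(HCOOH) = 0.1884 x 0.03916 = 0.007378 mol.
n(NaOH) added = 0.1508 x 0.03428 = 0.005169 mol, converting that many moles of HCOOH to HCOO-.
Remaining n(HCOOH) = 0.002208 mol; n(HCOO-) = 0.005169 mol.
By Henderson-Hasselbalch, pH = pKa + log([A^-]/[HA]) = 3.74 + log(0.005169/0.002208) = 3.74 + (+0.37) = 4.11.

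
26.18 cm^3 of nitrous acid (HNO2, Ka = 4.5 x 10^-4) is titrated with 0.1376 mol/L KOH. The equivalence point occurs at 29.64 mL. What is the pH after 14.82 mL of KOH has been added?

3.35

14.82 mL is exactly half the equivalence volume (29.64/2), i.e. the half-equivalence point.
There, n(HA) = n(A^-), so pH = pKa = -log(4.5 x 10^-4) = 3.35.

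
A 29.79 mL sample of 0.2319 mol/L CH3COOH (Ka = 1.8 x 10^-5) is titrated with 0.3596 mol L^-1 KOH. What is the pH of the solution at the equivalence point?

8.95

n(CH3COOH) = 0.2319 x 0.02979 = 0.006908 mol; V(KOH) at equivalence = 0.006908/0.3596 = 0.01921 L.
At equivalence all the acid is converted to CH3COO-; total volume = 0.02979 + 0.01921 = 0.04900 L, so [CH3COO-] = 0.006908/0.04900 = 0.1410 M.
Kb = Kw/Ka = 1.0e-14 / 1.8 x 10^-5 = 5.56e-10.
[OH^-] = sqrt(Kb x [CH3COO-]) = sqrt(5.56e-10 x 0.1410) = 8.85e-6 M.
pOH = 5.05, so pH = 14.00 - 5.05 = 8.95.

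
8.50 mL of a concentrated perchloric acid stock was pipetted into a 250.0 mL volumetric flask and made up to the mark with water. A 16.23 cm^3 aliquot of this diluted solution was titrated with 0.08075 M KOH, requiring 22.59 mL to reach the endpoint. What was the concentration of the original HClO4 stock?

3.31 M

n(KOH) = 0.08075 x 0.02259 = 0.001824 mol.
n(HClO4) in the aliquot = 0.001824 mol.
[diluted HClO4] = 0.001824 / 0.01623 = 0.1124 M.
Dilution factor = 250.0/8.500 = 29.41, so [stock] = 0.1124 x 29.41 = 3.31 M.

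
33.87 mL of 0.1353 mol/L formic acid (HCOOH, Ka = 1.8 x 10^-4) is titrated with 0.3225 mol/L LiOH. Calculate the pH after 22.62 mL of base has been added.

12.68

n(acid) = 0.1353 x 0.03387 = 0.004583 mol; n(LiOH) added = 0.3225 x 0.02262 = 0.007295 mol.
Base is in excess by 0.007295 - 0.004583 = 0.002712 mol in a total volume of 0.05649 L.
[OH^-] = 0.002712/0.05649 = 0.04801 M, so pOH = 1.32 and pH = 14.00 - 1.32 = 12.68.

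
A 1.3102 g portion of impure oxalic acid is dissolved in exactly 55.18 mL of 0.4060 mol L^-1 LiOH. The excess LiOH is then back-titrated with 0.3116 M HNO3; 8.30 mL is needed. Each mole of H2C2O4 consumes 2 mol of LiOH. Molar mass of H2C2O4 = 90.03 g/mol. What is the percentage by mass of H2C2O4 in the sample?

68.1%

Total n(LiOH) added = 0.4060 x 0.05518 = 0.02240 mol.
n(HNO3) used = 0.3116 x 0.008300 = 0.002586 mol, which equals the excess n(LiOH).
So n(LiOH) consumed by the sample = 0.02240 - 0.002586 = 0.01982 mol.
n(H2C2O4) = 0.01982 / 2 = 0.009908 mol.
mass H2C2O4 = 0.009908 x 90.03 = 0.8921 g, so %H2C2O4 = 0.8921/1.3102 x 100 = 68.1%.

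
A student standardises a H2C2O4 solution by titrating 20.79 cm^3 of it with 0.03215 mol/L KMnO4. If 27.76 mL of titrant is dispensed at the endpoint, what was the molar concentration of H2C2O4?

0.107 M

n(KMnO4) = 0.03215 x 0.02776 = 0.0008925 mol.
From the balanced equation, 2 mol KMnO4 reacts with 5 mol H2C2O4, so n(H2C2O4) = 0.0008925 x 5/2 = 0.002231 mol.
[H2C2O4] = 0.002231 / 0.02079 L = 0.107 M.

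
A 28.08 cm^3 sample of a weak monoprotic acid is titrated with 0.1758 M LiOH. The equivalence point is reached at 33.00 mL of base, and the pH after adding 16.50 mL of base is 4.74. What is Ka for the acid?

16.50 mL is half of the equivalence volume, so this is the half-equivalence point where [HA] = [A^-].
At half-equivalence pH = pKa, so pKa = 4.74.
Ka = 10^(-4.74) = 1.8 x 10^-5.

1.8 x 10^-5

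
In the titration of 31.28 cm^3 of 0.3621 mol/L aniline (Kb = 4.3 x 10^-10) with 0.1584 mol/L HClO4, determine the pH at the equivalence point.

2.80

n(C6H5NH2) = 0.3621 x 0.03128 = 0.01133 mol; V(HClO4) at equivalence = 0.01133/0.1584 = 0.07151 L.
At equivalence the base is fully converted to C6H5NH3+; total volume = 0.1028 L, so [C6H5NH3+] = 0.01133/0.1028 = 0.1102 M.
Ka(C6H5NH3+) = Kw/Kb = 1.0e-14 / 4.3 x 10^-10 = 2.33e-5.
[H^+] = sqrt(Ka x [C6H5NH3+]) = sqrt(2.33e-5 x 0.1102) = 0.00160 M.
pH = -log(0.00160) = 2.80.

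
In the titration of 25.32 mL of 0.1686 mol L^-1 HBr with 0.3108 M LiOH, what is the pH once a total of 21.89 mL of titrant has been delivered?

n(acid) = 0.1686 x 0.02532 = 0.004269 mol; n(LiOH) added = 0.3108 x 0.02189 = 0.006803 mol.
Base is in excess by 0.006803 - 0.004269 = 0.002534 mol in a total volume of 0.04721 L.
[OH^-] = 0.002534/0.04721 = 0.05368 M, so pOH = 1.27 and pH = 14.00 - 1.27 = 12.73.

12.73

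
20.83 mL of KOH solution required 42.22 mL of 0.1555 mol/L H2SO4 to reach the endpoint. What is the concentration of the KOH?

n(H2SO4) delivered = 0.1555 x 0.04222 = 0.006565 mol.
The reaction is 2 KOH + 1 H2SO4, so n(KOH) = 0.006565 x 2/1 = 0.01313 mol.
[KOH] = 0.01313 mol / 0.02083 L = 0.630 M.

0.630 M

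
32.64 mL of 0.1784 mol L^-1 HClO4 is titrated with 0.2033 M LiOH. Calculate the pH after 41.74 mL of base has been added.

12.55

n(acid) = 0.1784 x 0.03264 = 0.005823 mol; n(LiOH) added = 0.2033 x 0.04174 = 0.008486 mol.
Base is in excess by 0.008486 - 0.005823 = 0.002663 mol in a total volume of 0.07438 L.
[OH^-] = 0.002663/0.07438 = 0.03580 M, so pOH = 1.45 and pH = 14.00 - 1.45 = 12.55.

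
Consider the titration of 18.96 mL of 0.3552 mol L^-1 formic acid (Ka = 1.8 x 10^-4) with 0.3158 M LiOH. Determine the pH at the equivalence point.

n(HCOOH) = 0.3552 x 0.01896 = 0.006735 mol; V(LiOH) at equivalence = 0.006735/0.3158 = 0.02133 L.
At equivalence all the acid is converted to HCOO-; total volume = 0.01896 + 0.02133 = 0.04029 L, so [HCOO-] = 0.006735/0.04029 = 0.1672 M.
Kb = Kw/Ka = 1.0e-14 / 1.8 x 10^-4 = 5.56e-11.
[OH^-] = sqrt(Kb x [HCOO-]) = sqrt(5.56e-11 x 0.1672) = 3.05e-6 M.
pOH = 5.52, so pH = 14.00 - 5.52 = 8.48.

8.48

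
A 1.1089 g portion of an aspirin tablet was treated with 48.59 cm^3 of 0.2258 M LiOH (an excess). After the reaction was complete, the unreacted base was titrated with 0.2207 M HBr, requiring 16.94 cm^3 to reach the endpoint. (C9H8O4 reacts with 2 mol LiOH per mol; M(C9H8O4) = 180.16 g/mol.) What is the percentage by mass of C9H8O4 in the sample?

Total n(LiOH) added = 0.2258 x 0.04859 = 0.01097 mol.
n(HBr) used = 0.2207 x 0.01694 = 0.003739 mol, which equals the excess n(LiOH).
So n(LiOH) consumed by the sample = 0.01097 - 0.003739 = 0.007233 mol.
n(C9H8O4) = 0.007233 / 2 = 0.003616 mol.
mass C9H8O4 = 0.003616 x 180.16 = 0.6515 g, so %C9H8O4 = 0.6515/1.1089 x 100 = 58.8%.

58.8%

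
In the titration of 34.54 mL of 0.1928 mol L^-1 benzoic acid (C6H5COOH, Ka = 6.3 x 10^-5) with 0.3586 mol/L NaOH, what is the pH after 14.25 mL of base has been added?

4.72

Initial n(C6H5COOH) = 0.1928 x 0.03454 = 0.006659 mol.
n(NaOH) added = 0.3586 x 0.01425 = 0.005110 mol, converting that many moles of C6H5COOH to C6H5COO-.
Remaining n(C6H5COOH) = 0.001549 mol; n(C6H5COO-) = 0.005110 mol.
By Henderson-Hasselbalch, pH = pKa + log([A^-]/[HA]) = 4.20 + log(0.005110/0.001549) = 4.20 + (+0.52) = 4.72.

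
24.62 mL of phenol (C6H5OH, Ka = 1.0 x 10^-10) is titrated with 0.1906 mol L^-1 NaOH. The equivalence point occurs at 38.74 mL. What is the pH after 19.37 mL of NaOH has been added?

10.00

19.37 mL is exactly half the equivalence volume (38.74/2), i.e. the half-equivalence point.
There, n(HA) = n(A^-), so pH = pKa = -log(1.0 x 10^-10) = 10.00.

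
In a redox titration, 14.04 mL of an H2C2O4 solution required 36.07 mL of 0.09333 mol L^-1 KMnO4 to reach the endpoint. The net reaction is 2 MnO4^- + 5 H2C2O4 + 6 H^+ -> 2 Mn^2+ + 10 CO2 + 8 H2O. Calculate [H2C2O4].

n(KMnO4) = 0.09333 x 0.03607 = 0.003366 mol.
From the balanced equation, 2 mol KMnO4 reacts with 5 mol H2C2O4, so n(H2C2O4) = 0.003366 x 5/2 = 0.008416 mol.
[H2C2O4] = 0.008416 / 0.01404 L = 0.599 M.

0.599 M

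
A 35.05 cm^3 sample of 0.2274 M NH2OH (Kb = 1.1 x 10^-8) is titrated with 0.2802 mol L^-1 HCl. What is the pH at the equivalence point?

n(NH2OH) = 0.2274 x 0.03505 = 0.007970 mol; V(HCl) at equivalence = 0.007970/0.2802 = 0.02845 L.
At equivalence the base is fully converted to NH3OH+; total volume = 0.06350 L, so [NH3OH+] = 0.007970/0.06350 = 0.1255 M.
Ka(NH3OH+) = Kw/Kb = 1.0e-14 / 1.1 x 10^-8 = 9.09e-7.
[H^+] = sqrt(Ka x [NH3OH+]) = sqrt(9.09e-7 x 0.1255) = 0.000338 M.
pH = -log(0.000338) = 3.47.

3.47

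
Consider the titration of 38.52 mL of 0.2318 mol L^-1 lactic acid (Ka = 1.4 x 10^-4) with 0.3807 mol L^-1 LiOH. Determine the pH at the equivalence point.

n(HC3H5O3) = 0.2318 x 0.03852 = 0.008929 mol; V(LiOH) at equivalence = 0.008929/0.3807 = 0.02345 L.
At equivalence all the acid is converted to C3H5O3-; total volume = 0.03852 + 0.02345 = 0.06197 L, so [C3H5O3-] = 0.008929/0.06197 = 0.1441 M.
Kb = Kw/Ka = 1.0e-14 / 1.4 x 10^-4 = 7.14e-11.
[OH^-] = sqrt(Kb x [C3H5O3-]) = sqrt(7.14e-11 x 0.1441) = 3.21e-6 M.
pOH = 5.49, so pH = 14.00 - 5.49 = 8.51.

8.51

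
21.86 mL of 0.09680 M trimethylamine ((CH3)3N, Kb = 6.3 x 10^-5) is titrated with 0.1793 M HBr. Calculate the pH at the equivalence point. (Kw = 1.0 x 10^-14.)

n((CH3)3N) = 0.09680 x 0.02186 = 0.002116 mol; V(HBr) at equivalence = 0.002116/0.1793 = 0.01180 L.
At equivalence the base is fully converted to (CH3)3NH+; total volume = 0.03366 L, so [(CH3)3NH+] = 0.002116/0.03366 = 0.06286 M.
Ka((CH3)3NH+) = Kw/Kb = 1.0e-14 / 6.3 x 10^-5 = 1.59e-10.
[H^+] = sqrt(Ka x [(CH3)3NH+]) = sqrt(1.59e-10 x 0.06286) = 3.16e-6 M.
pH = -log(3.16e-6) = 5.50.

5.50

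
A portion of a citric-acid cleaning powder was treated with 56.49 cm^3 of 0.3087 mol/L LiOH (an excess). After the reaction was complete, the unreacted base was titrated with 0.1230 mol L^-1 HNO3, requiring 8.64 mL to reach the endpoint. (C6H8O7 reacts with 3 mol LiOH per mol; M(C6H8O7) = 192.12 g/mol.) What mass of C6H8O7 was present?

Total n(LiOH) added = 0.3087 x 0.05649 = 0.01744 mol.
n(HNO3) used = 0.1230 x 0.008640 = 0.001063 mol, which equals the excess n(LiOH).
So n(LiOH) consumed by the sample = 0.01744 - 0.001063 = 0.01638 mol.
n(C6H8O7) = 0.01638 / 3 = 0.005459 mol.
mass = 0.005459 mol x 192.12 g/mol = 1.05 g.

1.05 g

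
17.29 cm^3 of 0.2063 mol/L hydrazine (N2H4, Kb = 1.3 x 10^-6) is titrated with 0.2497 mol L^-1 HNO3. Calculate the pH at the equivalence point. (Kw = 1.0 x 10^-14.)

4.53

n(N2H4) = 0.2063 x 0.01729 = 0.003567 mol; V(HNO3) at equivalence = 0.003567/0.2497 = 0.01428 L.
At equivalence the base is fully converted to N2H5+; total volume = 0.03157 L, so [N2H5+] = 0.003567/0.03157 = 0.1130 M.
Ka(N2H5+) = Kw/Kb = 1.0e-14 / 1.3 x 10^-6 = 7.69e-9.
[H^+] = sqrt(Ka x [N2H5+]) = sqrt(7.69e-9 x 0.1130) = 2.95e-5 M.
pH = -log(2.95e-5) = 4.53.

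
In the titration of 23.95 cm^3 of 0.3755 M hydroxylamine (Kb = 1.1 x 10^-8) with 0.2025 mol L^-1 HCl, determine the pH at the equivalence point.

n(NH2OH) = 0.3755 x 0.02395 = 0.008993 mol; V(HCl) at equivalence = 0.008993/0.2025 = 0.04441 L.
At equivalence the base is fully converted to NH3OH+; total volume = 0.06836 L, so [NH3OH+] = 0.008993/0.06836 = 0.1316 M.
Ka(NH3OH+) = Kw/Kb = 1.0e-14 / 1.1 x 10^-8 = 9.09e-7.
[H^+] = sqrt(Ka x [NH3OH+]) = sqrt(9.09e-7 x 0.1316) = 0.000346 M.
pH = -log(0.000346) = 3.46.

3.46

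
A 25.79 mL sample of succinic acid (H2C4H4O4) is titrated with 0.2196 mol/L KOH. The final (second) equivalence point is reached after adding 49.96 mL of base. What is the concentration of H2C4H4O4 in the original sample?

n(KOH) = 0.2196 x 0.04996 = 0.01097 mol.
At the final (second) equivalence point, 2 mol OH^- react per mol H2C4H4O4, so n(H2C4H4O4) = 0.01097 / 2 = 0.005486 mol.
[H2C4H4O4] = 0.005486 / 0.02579 L = 0.213 M.

0.213 M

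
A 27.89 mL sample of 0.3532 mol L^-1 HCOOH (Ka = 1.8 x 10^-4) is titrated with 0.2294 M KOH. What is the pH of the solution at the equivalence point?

n(HCOOH) = 0.3532 x 0.02789 = 0.009851 mol; V(KOH) at equivalence = 0.009851/0.2294 = 0.04294 L.
At equivalence all the acid is converted to HCOO-; total volume = 0.02789 + 0.04294 = 0.07083 L, so [HCOO-] = 0.009851/0.07083 = 0.1391 M.
Kb = Kw/Ka = 1.0e-14 / 1.8 x 10^-4 = 5.56e-11.
[OH^-] = sqrt(Kb x [HCOO-]) = sqrt(5.56e-11 x 0.1391) = 2.78e-6 M.
pOH = 5.56, so pH = 14.00 - 5.56 = 8.44.

8.44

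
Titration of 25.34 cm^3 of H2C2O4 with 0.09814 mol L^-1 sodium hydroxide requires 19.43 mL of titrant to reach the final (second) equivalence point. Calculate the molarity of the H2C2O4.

0.0376 M

n(NaOH) = 0.09814 x 0.01943 = 0.001907 mol.
At the final (second) equivalence point, 2 mol OH^- react per mol H2C2O4, so n(H2C2O4) = 0.001907 / 2 = 0.0009534 mol.
[H2C2O4] = 0.0009534 / 0.02534 L = 0.0376 M.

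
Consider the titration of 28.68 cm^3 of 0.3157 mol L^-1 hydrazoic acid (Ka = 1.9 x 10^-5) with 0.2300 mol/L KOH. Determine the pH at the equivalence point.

8.92

n(HN3) = 0.3157 x 0.02868 = 0.009054 mol; V(KOH) at equivalence = 0.009054/0.2300 = 0.03937 L.
At equivalence all the acid is converted to N3-; total volume = 0.02868 + 0.03937 = 0.06805 L, so [N3-] = 0.009054/0.06805 = 0.1331 M.
Kb = Kw/Ka = 1.0e-14 / 1.9 x 10^-5 = 5.26e-10.
[OH^-] = sqrt(Kb x [N3-]) = sqrt(5.26e-10 x 0.1331) = 8.37e-6 M.
pOH = 5.08, so pH = 14.00 - 5.08 = 8.92.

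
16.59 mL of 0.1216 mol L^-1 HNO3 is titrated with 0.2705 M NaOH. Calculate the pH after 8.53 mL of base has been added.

12.06

n(acid) = 0.1216 x 0.01659 = 0.002017 mol; n(NaOH) added = 0.2705 x 0.008530 = 0.002307 mol.
Base is in excess by 0.002307 - 0.002017 = 0.0002900 mol in a total volume of 0.02512 L.
[OH^-] = 0.0002900/0.02512 = 0.01155 M, so pOH = 1.94 and pH = 14.00 - 1.94 = 12.06.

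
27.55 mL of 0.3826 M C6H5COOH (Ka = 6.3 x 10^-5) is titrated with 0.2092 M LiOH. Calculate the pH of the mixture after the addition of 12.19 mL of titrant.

Initial n(C6H5COOH) = 0.3826 x 0.02755 = 0.01054 mol.
n(LiOH) added = 0.2092 x 0.01219 = 0.002550 mol, converting that many moles of C6H5COOH to C6H5COO-.
Remaining n(C6H5COOH) = 0.007990 mol; n(C6H5COO-) = 0.002550 mol.
By Henderson-Hasselbalch, pH = pKa + log([A^-]/[HA]) = 4.20 + log(0.002550/0.007990) = 4.20 + (-0.50) = 3.70.

3.70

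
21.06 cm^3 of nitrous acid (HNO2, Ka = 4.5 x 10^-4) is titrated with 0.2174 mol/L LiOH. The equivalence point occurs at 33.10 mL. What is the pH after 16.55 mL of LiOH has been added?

16.55 mL is exactly half the equivalence volume (33.10/2), i.e. the half-equivalence point.
There, n(HA) = n(A^-), so pH = pKa = -log(4.5 x 10^-4) = 3.35.

3.35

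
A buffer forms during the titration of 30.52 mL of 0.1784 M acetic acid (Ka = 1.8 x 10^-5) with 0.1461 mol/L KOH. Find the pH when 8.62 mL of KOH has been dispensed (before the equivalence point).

Initial n(CH3COOH) = 0.1784 x 0.03052 = 0.005445 mol.
n(KOH) added = 0.1461 x 0.008620 = 0.001259 mol, converting that many moles of CH3COOH to CH3COO-.
Remaining n(CH3COOH) = 0.004185 mol; n(CH3COO-) = 0.001259 mol.
By Henderson-Hasselbalch, pH = pKa + log([A^-]/[HA]) = 4.74 + log(0.001259/0.004185) = 4.74 + (-0.52) = 4.22.

4.22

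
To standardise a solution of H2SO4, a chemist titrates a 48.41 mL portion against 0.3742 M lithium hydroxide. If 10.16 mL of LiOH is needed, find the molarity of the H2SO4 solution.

0.0393 M

n(LiOH) delivered = 0.3742 x 0.01016 = 0.003802 mol.
The reaction is 1 H2SO4 + 2 LiOH, so n(H2SO4) = 0.003802 x 1/2 = 0.001901 mol.
[H2SO4] = 0.001901 mol / 0.04841 L = 0.0393 M.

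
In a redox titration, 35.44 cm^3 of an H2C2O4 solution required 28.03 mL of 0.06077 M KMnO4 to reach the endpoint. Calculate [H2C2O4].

0.120 M

n(KMnO4) = 0.06077 x 0.02803 = 0.001703 mol.
From the balanced equation, 2 mol KMnO4 reacts with 5 mol H2C2O4, so n(H2C2O4) = 0.001703 x 5/2 = 0.004258 mol.
[H2C2O4] = 0.004258 / 0.03544 L = 0.120 M.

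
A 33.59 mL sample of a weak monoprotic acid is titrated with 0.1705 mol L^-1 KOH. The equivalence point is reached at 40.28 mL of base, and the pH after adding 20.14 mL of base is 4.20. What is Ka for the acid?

20.14 mL is half of the equivalence volume, so this is the half-equivalence point where [HA] = [A^-].
At half-equivalence pH = pKa, so pKa = 4.20.
Ka = 10^(-4.20) = 6.3 x 10^-5.

6.3 x 10^-5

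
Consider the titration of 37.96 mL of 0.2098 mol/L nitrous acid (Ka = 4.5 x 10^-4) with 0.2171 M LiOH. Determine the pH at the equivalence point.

n(HNO2) = 0.2098 x 0.03796 = 0.007964 mol; V(LiOH) at equivalence = 0.007964/0.2171 = 0.03668 L.
At equivalence all the acid is converted to NO2-; total volume = 0.03796 + 0.03668 = 0.07464 L, so [NO2-] = 0.007964/0.07464 = 0.1067 M.
Kb = Kw/Ka = 1.0e-14 / 4.5 x 10^-4 = 2.22e-11.
[OH^-] = sqrt(Kb x [NO2-]) = sqrt(2.22e-11 x 0.1067) = 1.54e-6 M.
pOH = 5.81, so pH = 14.00 - 5.81 = 8.19.

8.19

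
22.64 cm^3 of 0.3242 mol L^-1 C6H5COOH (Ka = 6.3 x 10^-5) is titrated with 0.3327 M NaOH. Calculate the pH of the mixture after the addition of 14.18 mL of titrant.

Initial n(C6H5COOH) = 0.3242 x 0.02264 = 0.007340 mol.
n(NaOH) added = 0.3327 x 0.01418 = 0.004718 mol, converting that many moles of C6H5COOH to C6H5COO-.
Remaining n(C6H5COOH) = 0.002622 mol; n(C6H5COO-) = 0.004718 mol.
By Henderson-Hasselbalch, pH = pKa + log([A^-]/[HA]) = 4.20 + log(0.004718/0.002622) = 4.20 + (+0.26) = 4.46.

4.46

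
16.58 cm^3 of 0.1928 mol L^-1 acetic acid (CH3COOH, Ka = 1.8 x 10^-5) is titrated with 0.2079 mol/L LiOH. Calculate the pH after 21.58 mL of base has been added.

12.53

n(acid) = 0.1928 x 0.01658 = 0.003197 mol; n(LiOH) added = 0.2079 x 0.02158 = 0.004486 mol.
Base is in excess by 0.004486 - 0.003197 = 0.001290 mol in a total volume of 0.03816 L.
[OH^-] = 0.001290/0.03816 = 0.03380 M, so pOH = 1.47 and pH = 14.00 - 1.47 = 12.53.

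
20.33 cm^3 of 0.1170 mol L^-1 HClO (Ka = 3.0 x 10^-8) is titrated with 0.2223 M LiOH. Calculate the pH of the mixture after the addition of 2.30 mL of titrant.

6.96

Initial n(HClO) = 0.1170 x 0.02033 = 0.002379 mol.
n(LiOH) added = 0.2223 x 0.002300 = 0.0005113 mol, converting that many moles of HClO to ClO-.
Remaining n(HClO) = 0.001867 mol; n(ClO-) = 0.0005113 mol.
By Henderson-Hasselbalch, pH = pKa + log([A^-]/[HA]) = 7.52 + log(0.0005113/0.001867) = 7.52 + (-0.56) = 6.96.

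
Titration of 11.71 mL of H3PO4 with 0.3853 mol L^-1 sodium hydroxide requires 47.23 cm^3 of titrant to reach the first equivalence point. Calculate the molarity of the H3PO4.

n(NaOH) = 0.3853 x 0.04723 = 0.01820 mol.
At the first equivalence point, 1 mol OH^- react per mol H3PO4, so n(H3PO4) = 0.01820 / 1 = 0.01820 mol.
[H3PO4] = 0.01820 / 0.01171 L = 1.55 M.

1.55 M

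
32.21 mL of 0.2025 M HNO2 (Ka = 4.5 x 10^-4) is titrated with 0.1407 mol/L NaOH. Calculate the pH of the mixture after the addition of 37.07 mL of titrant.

3.95

Initial n(HNO2) = 0.2025 x 0.03221 = 0.006523 mol.
n(NaOH) added = 0.1407 x 0.03707 = 0.005216 mol, converting that many moles of HNO2 to NO2-.
Remaining n(HNO2) = 0.001307 mol; n(NO2-) = 0.005216 mol.
By Henderson-Hasselbalch, pH = pKa + log([A^-]/[HA]) = 3.35 + log(0.005216/0.001307) = 3.35 + (+0.60) = 3.95.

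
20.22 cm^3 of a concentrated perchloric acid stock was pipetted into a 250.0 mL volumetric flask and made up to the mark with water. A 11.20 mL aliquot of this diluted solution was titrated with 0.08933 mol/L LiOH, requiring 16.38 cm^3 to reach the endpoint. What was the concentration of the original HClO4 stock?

1.62 M

n(LiOH) = 0.08933 x 0.01638 = 0.001463 mol.
n(HClO4) in the aliquot = 0.001463 mol.
[diluted HClO4] = 0.001463 / 0.01120 = 0.1306 M.
Dilution factor = 250.0/20.22 = 12.36, so [stock] = 0.1306 x 12.36 = 1.62 M.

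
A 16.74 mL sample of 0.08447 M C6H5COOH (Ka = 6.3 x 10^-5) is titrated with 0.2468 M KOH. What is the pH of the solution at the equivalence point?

8.50

n(C6H5COOH) = 0.08447 x 0.01674 = 0.001414 mol; V(KOH) at equivalence = 0.001414/0.2468 = 0.005729 L.
At equivalence all the acid is converted to C6H5COO-; total volume = 0.01674 + 0.005729 = 0.02247 L, so [C6H5COO-] = 0.001414/0.02247 = 0.06293 M.
Kb = Kw/Ka = 1.0e-14 / 6.3 x 10^-5 = 1.59e-10.
[OH^-] = sqrt(Kb x [C6H5COO-]) = sqrt(1.59e-10 x 0.06293) = 3.16e-6 M.
pOH = 5.50, so pH = 14.00 - 5.50 = 8.50.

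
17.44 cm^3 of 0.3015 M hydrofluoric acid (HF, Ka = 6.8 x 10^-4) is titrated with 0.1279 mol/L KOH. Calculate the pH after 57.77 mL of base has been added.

12.45

n(acid) = 0.3015 x 0.01744 = 0.005258 mol; n(KOH) added = 0.1279 x 0.05777 = 0.007389 mol.
Base is in excess by 0.007389 - 0.005258 = 0.002131 mol in a total volume of 0.07521 L.
[OH^-] = 0.002131/0.07521 = 0.02833 M, so pOH = 1.55 and pH = 14.00 - 1.55 = 12.45.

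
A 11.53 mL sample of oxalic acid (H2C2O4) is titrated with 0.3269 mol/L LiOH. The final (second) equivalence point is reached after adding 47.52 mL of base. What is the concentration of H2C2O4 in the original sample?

n(LiOH) = 0.3269 x 0.04752 = 0.01553 mol.
At the final (second) equivalence point, 2 mol OH^- react per mol H2C2O4, so n(H2C2O4) = 0.01553 / 2 = 0.007767 mol.
[H2C2O4] = 0.007767 / 0.01153 L = 0.674 M.

0.674 M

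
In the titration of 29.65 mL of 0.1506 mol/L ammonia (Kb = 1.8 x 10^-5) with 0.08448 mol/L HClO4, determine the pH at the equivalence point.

n(NH3) = 0.1506 x 0.02965 = 0.004465 mol; V(HClO4) at equivalence = 0.004465/0.08448 = 0.05286 L.
At equivalence the base is fully converted to NH4+; total volume = 0.08251 L, so [NH4+] = 0.004465/0.08251 = 0.05412 M.
Ka(NH4+) = Kw/Kb = 1.0e-14 / 1.8 x 10^-5 = 5.56e-10.
[H^+] = sqrt(Ka x [NH4+]) = sqrt(5.56e-10 x 0.05412) = 5.48e-6 M.
pH = -log(5.48e-6) = 5.26.

5.26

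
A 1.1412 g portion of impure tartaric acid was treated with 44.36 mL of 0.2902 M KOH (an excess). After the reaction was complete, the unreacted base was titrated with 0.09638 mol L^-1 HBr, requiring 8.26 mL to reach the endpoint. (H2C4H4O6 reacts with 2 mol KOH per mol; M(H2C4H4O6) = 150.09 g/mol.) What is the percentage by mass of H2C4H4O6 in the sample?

79.4%

Total n(KOH) added = 0.2902 x 0.04436 = 0.01287 mol.
n(HBr) used = 0.09638 x 0.008260 = 0.0007961 mol, which equals the excess n(KOH).
So n(KOH) consumed by the sample = 0.01287 - 0.0007961 = 0.01208 mol.
n(H2C4H4O6) = 0.01208 / 2 = 0.006039 mol.
mass H2C4H4O6 = 0.006039 x 150.09 = 0.9063 g, so %H2C4H4O6 = 0.9063/1.1412 x 100 = 79.4%.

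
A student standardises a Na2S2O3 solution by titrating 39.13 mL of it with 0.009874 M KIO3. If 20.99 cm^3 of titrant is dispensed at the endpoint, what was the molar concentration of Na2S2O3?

n(KIO3) = 0.009874 x 0.02099 = 0.0002073 mol.
From the balanced equation, 1 mol KIO3 reacts with 6 mol Na2S2O3, so n(Na2S2O3) = 0.0002073 x 6/1 = 0.001244 mol.
[Na2S2O3] = 0.001244 / 0.03913 L = 0.0318 M.

0.0318 M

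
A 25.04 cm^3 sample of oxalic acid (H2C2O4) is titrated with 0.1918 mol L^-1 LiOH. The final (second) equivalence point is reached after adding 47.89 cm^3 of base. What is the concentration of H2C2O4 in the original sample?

0.183 M

n(LiOH) = 0.1918 x 0.04789 = 0.009185 mol.
At the final (second) equivalence point, 2 mol OH^- react per mol H2C2O4, so n(H2C2O4) = 0.009185 / 2 = 0.004593 mol.
[H2C2O4] = 0.004593 / 0.02504 L = 0.183 M.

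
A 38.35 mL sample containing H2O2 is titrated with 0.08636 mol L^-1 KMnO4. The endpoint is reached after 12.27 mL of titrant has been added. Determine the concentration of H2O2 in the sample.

0.0691 M

n(KMnO4) = 0.08636 x 0.01227 = 0.001060 mol.
From the balanced equation, 2 mol KMnO4 reacts with 5 mol H2O2, so n(H2O2) = 0.001060 x 5/2 = 0.002649 mol.
[H2O2] = 0.002649 / 0.03835 L = 0.0691 M.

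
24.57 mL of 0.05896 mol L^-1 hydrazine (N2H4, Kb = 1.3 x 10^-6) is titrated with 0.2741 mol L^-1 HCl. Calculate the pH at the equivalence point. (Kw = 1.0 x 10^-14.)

n(N2H4) = 0.05896 x 0.02457 = 0.001449 mol; V(HCl) at equivalence = 0.001449/0.2741 = 0.005285 L.
At equivalence the base is fully converted to N2H5+; total volume = 0.02986 L, so [N2H5+] = 0.001449/0.02986 = 0.04852 M.
Ka(N2H5+) = Kw/Kb = 1.0e-14 / 1.3 x 10^-6 = 7.69e-9.
[H^+] = sqrt(Ka x [N2H5+]) = sqrt(7.69e-9 x 0.04852) = 1.93e-5 M.
pH = -log(1.93e-5) = 4.71.

4.71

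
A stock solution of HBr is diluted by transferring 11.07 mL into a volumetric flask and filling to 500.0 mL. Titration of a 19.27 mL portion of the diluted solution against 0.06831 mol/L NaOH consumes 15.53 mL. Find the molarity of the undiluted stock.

n(NaOH) = 0.06831 x 0.01553 = 0.001061 mol.
n(HBr) in the aliquot = 0.001061 mol.
[diluted HBr] = 0.001061 / 0.01927 = 0.05505 M.
Dilution factor = 500.0/11.07 = 45.17, so [stock] = 0.05505 x 45.17 = 2.49 M.

2.49 M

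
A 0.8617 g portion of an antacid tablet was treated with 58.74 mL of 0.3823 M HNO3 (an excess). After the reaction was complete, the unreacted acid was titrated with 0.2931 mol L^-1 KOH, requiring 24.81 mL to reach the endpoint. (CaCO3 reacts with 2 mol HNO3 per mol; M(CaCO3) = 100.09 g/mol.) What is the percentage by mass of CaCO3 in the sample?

Total n(HNO3) added = 0.3823 x 0.05874 = 0.02246 mol.
n(KOH) used = 0.2931 x 0.02481 = 0.007272 mol, which equals the excess n(HNO3).
So n(HNO3) consumed by the sample = 0.02246 - 0.007272 = 0.01518 mol.
n(CaCO3) = 0.01518 / 2 = 0.007592 mol.
mass CaCO3 = 0.007592 x 100.09 = 0.7599 g, so %CaCO3 = 0.7599/0.8617 x 100 = 88.2%.

88.2%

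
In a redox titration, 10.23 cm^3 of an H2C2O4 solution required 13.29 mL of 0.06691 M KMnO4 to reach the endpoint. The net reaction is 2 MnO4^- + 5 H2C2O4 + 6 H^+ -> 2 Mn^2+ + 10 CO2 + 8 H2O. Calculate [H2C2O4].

n(KMnO4) = 0.06691 x 0.01329 = 0.0008892 mol.
From the balanced equation, 2 mol KMnO4 reacts with 5 mol H2C2O4, so n(H2C2O4) = 0.0008892 x 5/2 = 0.002223 mol.
[H2C2O4] = 0.002223 / 0.01023 L = 0.217 M.

0.217 M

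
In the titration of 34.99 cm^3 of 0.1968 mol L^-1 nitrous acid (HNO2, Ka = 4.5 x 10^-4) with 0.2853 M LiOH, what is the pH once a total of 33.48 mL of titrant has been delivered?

n(acid) = 0.1968 x 0.03499 = 0.006886 mol; n(LiOH) added = 0.2853 x 0.03348 = 0.009552 mol.
Base is in excess by 0.009552 - 0.006886 = 0.002666 mol in a total volume of 0.06847 L.
[OH^-] = 0.002666/0.06847 = 0.03893 M, so pOH = 1.41 and pH = 14.00 - 1.41 = 12.59.

12.59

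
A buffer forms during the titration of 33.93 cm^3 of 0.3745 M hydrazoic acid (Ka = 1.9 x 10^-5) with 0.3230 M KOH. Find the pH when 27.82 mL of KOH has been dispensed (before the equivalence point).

Initial n(HN3) = 0.3745 x 0.03393 = 0.01271 mol.
n(KOH) added = 0.3230 x 0.02782 = 0.008986 mol, converting that many moles of HN3 to N3-.
Remaining n(HN3) = 0.003721 mol; n(N3-) = 0.008986 mol.
By Henderson-Hasselbalch, pH = pKa + log([A^-]/[HA]) = 4.72 + log(0.008986/0.003721) = 4.72 + (+0.38) = 5.10.

5.10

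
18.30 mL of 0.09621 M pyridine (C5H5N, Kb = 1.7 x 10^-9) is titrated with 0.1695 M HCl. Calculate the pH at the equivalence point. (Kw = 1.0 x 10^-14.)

3.22

n(C5H5N) = 0.09621 x 0.01830 = 0.001761 mol; V(HCl) at equivalence = 0.001761/0.1695 = 0.01039 L.
At equivalence the base is fully converted to C5H5NH+; total volume = 0.02869 L, so [C5H5NH+] = 0.001761/0.02869 = 0.06137 M.
Ka(C5H5NH+) = Kw/Kb = 1.0e-14 / 1.7 x 10^-9 = 5.88e-6.
[H^+] = sqrt(Ka x [C5H5NH+]) = sqrt(5.88e-6 x 0.06137) = 0.000601 M.
pH = -log(0.000601) = 3.22.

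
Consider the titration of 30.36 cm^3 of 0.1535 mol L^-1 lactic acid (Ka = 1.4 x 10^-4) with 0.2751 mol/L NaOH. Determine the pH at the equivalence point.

n(HC3H5O3) = 0.1535 x 0.03036 = 0.004660 mol; V(NaOH) at equivalence = 0.004660/0.2751 = 0.01694 L.
At equivalence all the acid is converted to C3H5O3-; total volume = 0.03036 + 0.01694 = 0.04730 L, so [C3H5O3-] = 0.004660/0.04730 = 0.09853 M.
Kb = Kw/Ka = 1.0e-14 / 1.4 x 10^-4 = 7.14e-11.
[OH^-] = sqrt(Kb x [C3H5O3-]) = sqrt(7.14e-11 x 0.09853) = 2.65e-6 M.
pOH = 5.58, so pH = 14.00 - 5.58 = 8.42.

8.42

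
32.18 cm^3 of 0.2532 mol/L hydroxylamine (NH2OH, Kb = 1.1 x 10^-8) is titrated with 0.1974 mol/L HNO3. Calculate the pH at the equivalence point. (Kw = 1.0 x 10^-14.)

3.50

n(NH2OH) = 0.2532 x 0.03218 = 0.008148 mol; V(HNO3) at equivalence = 0.008148/0.1974 = 0.04128 L.
At equivalence the base is fully converted to NH3OH+; total volume = 0.07346 L, so [NH3OH+] = 0.008148/0.07346 = 0.1109 M.
Ka(NH3OH+) = Kw/Kb = 1.0e-14 / 1.1 x 10^-8 = 9.09e-7.
[H^+] = sqrt(Ka x [NH3OH+]) = sqrt(9.09e-7 x 0.1109) = 0.000318 M.
pH = -log(0.000318) = 3.50.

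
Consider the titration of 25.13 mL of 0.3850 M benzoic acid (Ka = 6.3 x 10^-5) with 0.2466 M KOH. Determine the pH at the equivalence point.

n(C6H5COOH) = 0.3850 x 0.02513 = 0.009675 mol; V(KOH) at equivalence = 0.009675/0.2466 = 0.03923 L.
At equivalence all the acid is converted to C6H5COO-; total volume = 0.02513 + 0.03923 = 0.06436 L, so [C6H5COO-] = 0.009675/0.06436 = 0.1503 M.
Kb = Kw/Ka = 1.0e-14 / 6.3 x 10^-5 = 1.59e-10.
[OH^-] = sqrt(Kb x [C6H5COO-]) = sqrt(1.59e-10 x 0.1503) = 4.88e-6 M.
pOH = 5.31, so pH = 14.00 - 5.31 = 8.69.

8.69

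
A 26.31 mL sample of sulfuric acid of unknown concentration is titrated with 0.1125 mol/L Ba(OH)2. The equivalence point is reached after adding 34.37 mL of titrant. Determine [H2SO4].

n(Ba(OH)2) delivered = 0.1125 x 0.03437 = 0.003867 mol.
For a 1:1 reaction, n(H2SO4) = 0.003867 mol.
[H2SO4] = 0.003867 mol / 0.02631 L = 0.147 M.

0.147 M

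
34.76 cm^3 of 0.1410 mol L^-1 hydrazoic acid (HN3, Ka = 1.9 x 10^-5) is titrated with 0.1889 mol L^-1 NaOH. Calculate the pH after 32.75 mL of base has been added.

12.28

n(acid) = 0.1410 x 0.03476 = 0.004901 mol; n(NaOH) added = 0.1889 x 0.03275 = 0.006186 mol.
Base is in excess by 0.006186 - 0.004901 = 0.001285 mol in a total volume of 0.06751 L.
[OH^-] = 0.001285/0.06751 = 0.01904 M, so pOH = 1.72 and pH = 14.00 - 1.72 = 12.28.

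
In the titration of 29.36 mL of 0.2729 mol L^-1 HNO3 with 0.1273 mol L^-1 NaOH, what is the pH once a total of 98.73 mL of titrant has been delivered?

n(acid) = 0.2729 x 0.02936 = 0.008012 mol; n(NaOH) added = 0.1273 x 0.09873 = 0.01257 mol.
Base is in excess by 0.01257 - 0.008012 = 0.004556 mol in a total volume of 0.1281 L.
[OH^-] = 0.004556/0.1281 = 0.03557 M, so pOH = 1.45 and pH = 14.00 - 1.45 = 12.55.

12.55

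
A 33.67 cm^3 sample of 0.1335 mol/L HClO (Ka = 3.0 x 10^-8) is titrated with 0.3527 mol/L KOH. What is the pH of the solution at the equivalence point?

10.25

n(HClO) = 0.1335 x 0.03367 = 0.004495 mol; V(KOH) at equivalence = 0.004495/0.3527 = 0.01274 L.
At equivalence all the acid is converted to ClO-; total volume = 0.03367 + 0.01274 = 0.04641 L, so [ClO-] = 0.004495/0.04641 = 0.09684 M.
Kb = Kw/Ka = 1.0e-14 / 3.0 x 10^-8 = 3.33e-7.
[OH^-] = sqrt(Kb x [ClO-]) = sqrt(3.33e-7 x 0.09684) = 0.000180 M.
pOH = 3.75, so pH = 14.00 - 3.75 = 10.25.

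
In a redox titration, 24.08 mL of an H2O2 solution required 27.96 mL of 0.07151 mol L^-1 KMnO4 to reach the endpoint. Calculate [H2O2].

n(KMnO4) = 0.07151 x 0.02796 = 0.001999 mol.
From the balanced equation, 2 mol KMnO4 reacts with 5 mol H2O2, so n(H2O2) = 0.001999 x 5/2 = 0.004999 mol.
[H2O2] = 0.004999 / 0.02408 L = 0.208 M.

0.208 M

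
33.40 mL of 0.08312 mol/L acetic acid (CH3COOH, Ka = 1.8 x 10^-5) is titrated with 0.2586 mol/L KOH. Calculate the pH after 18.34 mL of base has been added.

12.58

n(acid) = 0.08312 x 0.03340 = 0.002776 mol; n(KOH) added = 0.2586 x 0.01834 = 0.004743 mol.
Base is in excess by 0.004743 - 0.002776 = 0.001967 mol in a total volume of 0.05174 L.
[OH^-] = 0.001967/0.05174 = 0.03801 M, so pOH = 1.42 and pH = 14.00 - 1.42 = 12.58.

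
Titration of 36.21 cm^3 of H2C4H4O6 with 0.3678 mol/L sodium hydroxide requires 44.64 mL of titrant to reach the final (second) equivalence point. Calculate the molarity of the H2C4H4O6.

0.227 M

n(NaOH) = 0.3678 x 0.04464 = 0.01642 mol.
At the final (second) equivalence point, 2 mol OH^- react per mol H2C4H4O6, so n(H2C4H4O6) = 0.01642 / 2 = 0.008209 mol.
[H2C4H4O6] = 0.008209 / 0.03621 L = 0.227 M.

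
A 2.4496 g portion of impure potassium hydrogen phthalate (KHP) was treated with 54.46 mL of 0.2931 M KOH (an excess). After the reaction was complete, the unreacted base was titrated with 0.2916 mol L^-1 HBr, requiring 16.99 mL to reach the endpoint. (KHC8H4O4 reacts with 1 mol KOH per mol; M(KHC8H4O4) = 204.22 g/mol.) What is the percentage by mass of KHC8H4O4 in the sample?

Total n(KOH) added = 0.2931 x 0.05446 = 0.01596 mol.
n(HBr) used = 0.2916 x 0.01699 = 0.004954 mol, which equals the excess n(KOH).
So n(KOH) consumed by the sample = 0.01596 - 0.004954 = 0.01101 mol.
n(KHC8H4O4) = 0.01101 / 1 = 0.01101 mol.
mass KHC8H4O4 = 0.01101 x 204.22 = 2.248 g, so %KHC8H4O4 = 2.248/2.4496 x 100 = 91.8%.

91.8%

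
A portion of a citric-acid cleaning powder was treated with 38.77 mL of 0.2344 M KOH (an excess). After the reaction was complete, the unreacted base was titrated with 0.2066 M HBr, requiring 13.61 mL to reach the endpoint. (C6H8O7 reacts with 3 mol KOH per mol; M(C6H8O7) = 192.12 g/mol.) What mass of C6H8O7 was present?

Total n(KOH) added = 0.2344 x 0.03877 = 0.009088 mol.
n(HBr) used = 0.2066 x 0.01361 = 0.002812 mol, which equals the excess n(KOH).
So n(KOH) consumed by the sample = 0.009088 - 0.002812 = 0.006276 mol.
n(C6H8O7) = 0.006276 / 3 = 0.002092 mol.
mass = 0.002092 mol x 192.12 g/mol = 0.402 g.

0.402 g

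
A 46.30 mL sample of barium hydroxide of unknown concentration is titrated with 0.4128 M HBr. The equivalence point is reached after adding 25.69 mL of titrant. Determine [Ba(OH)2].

n(HBr) delivered = 0.4128 x 0.02569 = 0.01060 mol.
The reaction is 1 Ba(OH)2 + 2 HBr, so n(Ba(OH)2) = 0.01060 x 1/2 = 0.005302 mol.
[Ba(OH)2] = 0.005302 mol / 0.04630 L = 0.115 M.

0.115 M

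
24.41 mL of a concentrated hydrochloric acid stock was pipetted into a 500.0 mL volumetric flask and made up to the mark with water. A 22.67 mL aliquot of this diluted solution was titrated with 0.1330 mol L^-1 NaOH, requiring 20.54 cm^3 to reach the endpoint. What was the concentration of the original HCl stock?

2.47 M

n(NaOH) = 0.1330 x 0.02054 = 0.002732 mol.
n(HCl) in the aliquot = 0.002732 mol.
[diluted HCl] = 0.002732 / 0.02267 = 0.1205 M.
Dilution factor = 500.0/24.41 = 20.48, so [stock] = 0.1205 x 20.48 = 2.47 M.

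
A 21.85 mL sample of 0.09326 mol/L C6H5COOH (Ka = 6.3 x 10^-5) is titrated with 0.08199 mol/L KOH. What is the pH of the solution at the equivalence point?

8.42

n(C6H5COOH) = 0.09326 x 0.02185 = 0.002038 mol; V(KOH) at equivalence = 0.002038/0.08199 = 0.02485 L.
At equivalence all the acid is converted to C6H5COO-; total volume = 0.02185 + 0.02485 = 0.04670 L, so [C6H5COO-] = 0.002038/0.04670 = 0.04363 M.
Kb = Kw/Ka = 1.0e-14 / 6.3 x 10^-5 = 1.59e-10.
[OH^-] = sqrt(Kb x [C6H5COO-]) = sqrt(1.59e-10 x 0.04363) = 2.63e-6 M.
pOH = 5.58, so pH = 14.00 - 5.58 = 8.42.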